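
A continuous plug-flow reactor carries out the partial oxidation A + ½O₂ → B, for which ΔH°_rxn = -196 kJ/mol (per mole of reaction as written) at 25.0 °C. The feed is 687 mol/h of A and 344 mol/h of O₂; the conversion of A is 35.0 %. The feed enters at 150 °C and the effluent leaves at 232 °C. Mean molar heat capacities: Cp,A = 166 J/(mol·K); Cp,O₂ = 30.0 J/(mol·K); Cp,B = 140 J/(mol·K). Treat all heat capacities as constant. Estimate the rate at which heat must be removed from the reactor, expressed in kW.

Q_out = 10.8 kW

Extent of reaction ξ = 0.350 × 687 = 240.45 mol/h
Reaction term: ξ·ΔH°_rxn = 240.45 × -196 = -47128 kJ/h
Sensible, feed 150→25 °C: -15545 kJ/h
Outlet flows (mol/h): A 446.55, O₂ 223.78, B 240.45
Sensible, products 25→232 °C: 23702 kJ/h
Q = ΔH = -38971 kJ/h = -10.825 kW
Heat removed = 10.825 kW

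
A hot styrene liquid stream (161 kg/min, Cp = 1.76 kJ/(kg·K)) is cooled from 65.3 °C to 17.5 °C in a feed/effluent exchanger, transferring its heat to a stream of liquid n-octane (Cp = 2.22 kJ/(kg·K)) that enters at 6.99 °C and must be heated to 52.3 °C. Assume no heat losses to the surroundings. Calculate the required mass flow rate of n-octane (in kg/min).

ṁ_c = 135 kg/min

Heat released by hot stream: Q = 161 × 1.76 × (65.3 − 17.5) = 13545 kJ/min
Energy balance on cold side (adiabatic exchanger): Q = ṁ_c·Cp_c·(T_c,out − T_c,in)
ṁ_c = 13545 / [2.22 × (52.3 − 6.99)] = 134.65 kg/min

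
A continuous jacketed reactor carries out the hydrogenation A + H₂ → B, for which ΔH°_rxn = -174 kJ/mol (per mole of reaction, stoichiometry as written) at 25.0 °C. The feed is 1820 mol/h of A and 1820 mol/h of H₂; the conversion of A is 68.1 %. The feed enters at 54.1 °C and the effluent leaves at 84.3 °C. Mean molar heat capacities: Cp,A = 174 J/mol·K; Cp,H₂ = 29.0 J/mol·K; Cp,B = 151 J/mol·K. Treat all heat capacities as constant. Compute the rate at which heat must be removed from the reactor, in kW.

Q_out = 57.9 kW

Extent of reaction ξ = 0.681 × 1820 = 1239.4 mol/h
Reaction term: ξ·ΔH°_rxn = 1239.4 × -174 = -215660 kJ/h
Sensible, feed 54.1→25 °C: -10751 kJ/h
Outlet flows (mol/h): A 580.58, H₂ 580.58, B 1239.4
Sensible, products 25→84.3 °C: 18087 kJ/h
Q = ΔH = -208320 kJ/h = -57.868 kW
Heat removed = 57.868 kW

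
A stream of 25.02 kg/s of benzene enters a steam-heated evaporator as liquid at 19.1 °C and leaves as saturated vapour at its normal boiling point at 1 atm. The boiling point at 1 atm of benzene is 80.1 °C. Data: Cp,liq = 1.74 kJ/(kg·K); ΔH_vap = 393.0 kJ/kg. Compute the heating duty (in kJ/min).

Q = 749000 kJ/min

liquid 19.1→80.1 °C: 106.14 kJ/kg
vaporisation at 80.1 °C: 393 kJ/kg
Δh = 106.14 + 393 = 499.14 kJ/kg
Q = ṁ·Δh = 25.02 kg/s × 499.14 kJ/kg = 12488 kJ/s
|Q| = 12488 kW = 749310 kJ/min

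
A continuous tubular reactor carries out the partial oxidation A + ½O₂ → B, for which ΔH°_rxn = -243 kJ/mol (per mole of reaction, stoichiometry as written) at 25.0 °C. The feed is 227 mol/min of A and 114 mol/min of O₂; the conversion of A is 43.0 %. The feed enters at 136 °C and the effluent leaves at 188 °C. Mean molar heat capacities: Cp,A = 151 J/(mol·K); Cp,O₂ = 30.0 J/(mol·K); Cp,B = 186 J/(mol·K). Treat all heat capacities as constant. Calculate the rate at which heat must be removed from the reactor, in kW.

Extent of reaction ξ = 0.430 × 227 = 97.61 mol/min
Reaction term: ξ·ΔH°_rxn = 97.61 × -243 = -23719 kJ/min
Sensible, feed 136→25 °C: -4184.4 kJ/min
Outlet flows (mol/min): A 129.39, O₂ 65.195, B 97.61
Sensible, products 25→188 °C: 6462.8 kJ/min
Q = ΔH = -21441 kJ/min = -357.35 kW
Heat removed = 357.35 kW

Q_out = 357 kW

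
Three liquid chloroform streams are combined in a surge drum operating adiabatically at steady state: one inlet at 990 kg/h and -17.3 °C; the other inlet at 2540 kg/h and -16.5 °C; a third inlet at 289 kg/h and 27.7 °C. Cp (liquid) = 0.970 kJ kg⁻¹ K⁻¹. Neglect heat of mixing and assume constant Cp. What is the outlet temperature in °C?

T_out = -13.4 °C

Adiabatic, steady state ⇒ Σ ṁᵢCp,ᵢ(T_out − Tᵢ) = 0
T_out = Σ ṁᵢCp,ᵢTᵢ / Σ ṁᵢCp,ᵢ
      = -49501 / 3704.4 = -13.363 °C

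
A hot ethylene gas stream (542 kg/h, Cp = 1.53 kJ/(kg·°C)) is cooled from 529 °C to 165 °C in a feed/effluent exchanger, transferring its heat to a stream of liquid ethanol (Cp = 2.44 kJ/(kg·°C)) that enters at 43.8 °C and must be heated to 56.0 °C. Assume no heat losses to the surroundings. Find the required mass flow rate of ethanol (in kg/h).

Heat released by hot stream: Q = 542 × 1.53 × (529 − 165) = 301850 kJ/h
Energy balance on cold side (adiabatic exchanger): Q = ṁ_c·Cp_c·(T_c,out − T_c,in)
ṁ_c = 301850 / [2.44 × (56.0 − 43.8)] = 10140 kg/h

ṁ_c = 10100 kg/h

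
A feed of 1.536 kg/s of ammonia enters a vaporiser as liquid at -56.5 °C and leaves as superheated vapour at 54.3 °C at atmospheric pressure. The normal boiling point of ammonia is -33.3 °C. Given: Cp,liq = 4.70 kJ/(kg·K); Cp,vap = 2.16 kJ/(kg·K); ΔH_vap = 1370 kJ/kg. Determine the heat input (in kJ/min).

liquid -56.5→-33.3 °C: 109.04 kJ/kg
vaporisation at -33.3 °C: 1370 kJ/kg
vapour -33.3→54.3 °C: 189.22 kJ/kg
Δh = 109.04 + 1370 + 189.22 = 1668.3 kJ/kg
Q = ṁ·Δh = 1.536 kg/s × 1668.3 kJ/kg = 2562.4 kJ/s
|Q| = 2562.4 kW = 153750 kJ/min

Q = 154000 kJ/min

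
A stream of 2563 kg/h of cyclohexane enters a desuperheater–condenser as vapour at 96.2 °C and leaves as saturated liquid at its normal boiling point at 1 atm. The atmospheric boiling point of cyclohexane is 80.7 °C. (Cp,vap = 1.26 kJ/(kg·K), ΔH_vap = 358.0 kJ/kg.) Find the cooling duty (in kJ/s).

vapour 96.2→80.7 °C: -19.53 kJ/kg
condensation at 80.7 °C: -358 kJ/kg
Δh = -19.53 + -358 = -377.53 kJ/kg
Q = ṁ·Δh = 2563 kg/h × -377.53 kJ/kg = -967610 kJ/h
|Q| = 268.78 kW

Q_c = 269 kJ/s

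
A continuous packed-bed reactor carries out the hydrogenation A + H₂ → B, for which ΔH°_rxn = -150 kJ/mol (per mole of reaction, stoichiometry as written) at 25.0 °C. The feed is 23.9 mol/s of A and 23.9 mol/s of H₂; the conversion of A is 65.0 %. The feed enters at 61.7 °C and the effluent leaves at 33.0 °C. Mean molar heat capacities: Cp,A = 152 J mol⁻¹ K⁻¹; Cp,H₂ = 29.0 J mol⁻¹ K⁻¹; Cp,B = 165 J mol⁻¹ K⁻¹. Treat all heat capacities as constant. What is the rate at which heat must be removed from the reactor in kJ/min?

Q_out = 147000 kJ/min

Extent of reaction ξ = 0.650 × 23.9 = 15.535 mol/s
Reaction term: ξ·ΔH°_rxn = 15.535 × -150 = -2330.2 kJ/s
Sensible, feed 61.7→25 °C: -158.76 kJ/s
Outlet flows (mol/s): A 8.365, H₂ 8.365, B 15.535
Sensible, products 25→33.0 °C: 32.619 kJ/s
Q = ΔH = -2456.4 kJ/s = -2456.4 kW
Heat removed = 147380 kJ/min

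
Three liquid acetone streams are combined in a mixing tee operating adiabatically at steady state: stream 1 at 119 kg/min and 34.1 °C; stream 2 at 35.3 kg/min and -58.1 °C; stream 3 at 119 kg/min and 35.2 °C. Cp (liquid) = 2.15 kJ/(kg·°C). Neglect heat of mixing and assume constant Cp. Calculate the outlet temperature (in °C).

Energy balance with Q = 0: Σ ṁᵢCp,ᵢ(T_out − Tᵢ) = 0
T_out = Σ ṁᵢCp,ᵢTᵢ / Σ ṁᵢCp,ᵢ
      = 13321 / 587.6 = 22.67 °C

T_out = 22.7 °C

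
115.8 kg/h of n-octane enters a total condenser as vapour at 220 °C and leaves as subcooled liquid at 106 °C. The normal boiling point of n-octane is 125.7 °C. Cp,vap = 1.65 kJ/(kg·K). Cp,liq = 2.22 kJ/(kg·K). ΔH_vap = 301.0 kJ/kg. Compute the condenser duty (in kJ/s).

Q_c = 16.1 kJ/s

vapour 220→125.7 °C: -155.59 kJ/kg
condensation at 125.7 °C: -301 kJ/kg
liquid 125.7→106 °C: -43.734 kJ/kg
Δh = -155.59 + -301 + -43.734 = -500.33 kJ/kg
Q = ṁ·Δh = 115.8 kg/h × -500.33 kJ/kg = -57938 kJ/h
|Q| = 16.094 kW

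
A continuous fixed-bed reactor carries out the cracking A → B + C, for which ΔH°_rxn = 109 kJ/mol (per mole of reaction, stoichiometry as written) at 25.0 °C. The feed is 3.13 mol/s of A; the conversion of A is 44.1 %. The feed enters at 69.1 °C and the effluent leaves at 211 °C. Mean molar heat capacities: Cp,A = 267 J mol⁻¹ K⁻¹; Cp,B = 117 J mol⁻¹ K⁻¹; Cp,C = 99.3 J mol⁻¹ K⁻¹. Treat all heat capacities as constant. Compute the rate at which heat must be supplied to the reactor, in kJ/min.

Extent of reaction ξ = 0.441 × 3.13 = 1.3803 mol/s
Reaction term: ξ·ΔH°_rxn = 1.3803 × 109 = 150.46 kJ/s
Sensible, feed 69.1→25 °C: -36.855 kJ/s
Outlet flows (mol/s): A 1.7497, B 1.3803, C 1.3803
Sensible, products 25→211 °C: 142.43 kJ/s
Q = ΔH = 256.03 kJ/s = 256.03 kW
Heat supplied = 15362 kJ/min

Q_in = 15400 kJ/min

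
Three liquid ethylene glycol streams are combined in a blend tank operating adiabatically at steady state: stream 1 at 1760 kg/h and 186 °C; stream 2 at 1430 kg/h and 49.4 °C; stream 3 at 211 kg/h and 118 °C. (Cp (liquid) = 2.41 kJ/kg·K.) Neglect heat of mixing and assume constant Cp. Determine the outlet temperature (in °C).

Energy balance with Q = 0: Σ ṁᵢCp,ᵢ(T_out − Tᵢ) = 0
Σ ṁᵢCp,ᵢTᵢ = 1760×2.41×186 + 1430×2.41×49.4 + 211×2.41×118 = 1.0192e+06
Σ ṁᵢCp,ᵢ = 1760×2.41 + 1430×2.41 + 211×2.41 = 8196.4
T_out = 1.0192e+06 / 8196.4 = 124.35 °C

T_out = 124 °C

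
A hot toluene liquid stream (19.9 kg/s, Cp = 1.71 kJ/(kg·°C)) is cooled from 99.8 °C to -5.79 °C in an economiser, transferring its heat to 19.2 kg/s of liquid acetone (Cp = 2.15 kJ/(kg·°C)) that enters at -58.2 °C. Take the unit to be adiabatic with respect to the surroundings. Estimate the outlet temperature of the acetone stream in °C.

T_c,out = 28.8 °C

Heat released by hot stream: Q = 19.9 × 1.71 × (99.8 − -5.79) = 3593.1 kJ/s
Energy balance on cold side (adiabatic exchanger): Q = ṁ_c·Cp_c·(T_c,out − T_c,in)
T_c,out = -58.2 + 3593.1/(19.2 × 2.15) = 28.843 °C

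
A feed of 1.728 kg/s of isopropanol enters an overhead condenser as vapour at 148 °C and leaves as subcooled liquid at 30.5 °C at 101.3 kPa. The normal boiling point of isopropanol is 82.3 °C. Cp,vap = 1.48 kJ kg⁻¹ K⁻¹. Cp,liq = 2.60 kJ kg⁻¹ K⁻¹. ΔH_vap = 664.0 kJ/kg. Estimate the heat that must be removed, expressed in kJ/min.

vapour 148→82.3 °C: -97.236 kJ/kg
condensation at 82.3 °C: -664 kJ/kg
liquid 82.3→30.5 °C: -134.68 kJ/kg
Δh = -97.236 + -664 + -134.68 = -895.92 kJ/kg
Q = ṁ·Δh = 1.728 kg/s × -895.92 kJ/kg = -1548.1 kJ/s
|Q| = 1548.1 kW = 92889 kJ/min

Q_c = 92900 kJ/min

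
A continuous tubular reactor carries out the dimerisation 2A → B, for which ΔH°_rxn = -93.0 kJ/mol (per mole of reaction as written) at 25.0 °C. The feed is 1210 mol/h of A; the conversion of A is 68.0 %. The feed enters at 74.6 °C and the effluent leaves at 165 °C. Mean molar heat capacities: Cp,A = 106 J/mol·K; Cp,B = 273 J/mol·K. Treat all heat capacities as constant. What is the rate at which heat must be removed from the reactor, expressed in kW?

Extent of reaction ξ = 0.680 × 1210 / 2 = 411.4 mol/h
Reaction term: ξ·ΔH°_rxn = 411.4 × -93.0 = -38260 kJ/h
Sensible, feed 74.6→25 °C: -6361.7 kJ/h
Outlet flows (mol/h): A 387.2, B 411.4
Sensible, products 25→165 °C: 21470 kJ/h
Q = ΔH = -23152 kJ/h = -6.4311 kW
Heat removed = 6.4311 kW

Q_out = 6.43 kW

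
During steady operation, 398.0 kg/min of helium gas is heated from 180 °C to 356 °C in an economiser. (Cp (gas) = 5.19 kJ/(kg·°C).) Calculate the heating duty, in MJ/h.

Q = 21800 MJ/h

Q = ṁ·Cp·ΔT = 398.0 × 5.19 × (356 − 180) = 363550 kJ/min
Converting: 363550 / 60 s = 6059.2 kW
Heating duty = 21813 MJ/h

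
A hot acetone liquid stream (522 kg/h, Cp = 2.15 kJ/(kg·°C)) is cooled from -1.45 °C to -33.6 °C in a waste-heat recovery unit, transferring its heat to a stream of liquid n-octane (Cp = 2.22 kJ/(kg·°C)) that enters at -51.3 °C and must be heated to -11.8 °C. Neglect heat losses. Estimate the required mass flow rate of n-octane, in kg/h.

ṁ_c = 411 kg/h

Heat released by hot stream: Q = 522 × 2.15 × (-1.45 − -33.6) = 36082 kJ/h
Energy balance on cold side (adiabatic exchanger): Q = ṁ_c·Cp_c·(T_c,out − T_c,in)
ṁ_c = 36082 / [2.22 × (-11.8 − -51.3)] = 411.47 kg/h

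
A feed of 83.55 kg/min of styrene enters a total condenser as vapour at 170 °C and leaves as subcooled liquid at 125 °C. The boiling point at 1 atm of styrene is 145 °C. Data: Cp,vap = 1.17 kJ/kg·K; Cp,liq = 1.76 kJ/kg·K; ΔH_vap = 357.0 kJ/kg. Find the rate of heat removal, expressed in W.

Q_c = 587000 W

vapour 170→145 °C: -29.25 kJ/kg
condensation at 145 °C: -357 kJ/kg
liquid 145→125 °C: -35.2 kJ/kg
Δh = -29.25 + -357 + -35.2 = -421.45 kJ/kg
Q = ṁ·Δh = 83.55 kg/min × -421.45 kJ/kg = -35212 kJ/min
|Q| = 586.87 kW = 586870 W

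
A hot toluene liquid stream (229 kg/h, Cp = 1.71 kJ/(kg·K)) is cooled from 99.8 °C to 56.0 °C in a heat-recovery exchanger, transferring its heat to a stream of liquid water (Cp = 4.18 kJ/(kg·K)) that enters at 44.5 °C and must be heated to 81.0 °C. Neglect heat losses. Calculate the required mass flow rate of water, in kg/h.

Heat released by hot stream: Q = 229 × 1.71 × (99.8 − 56.0) = 17152 kJ/h
Energy balance on cold side (adiabatic exchanger): Q = ṁ_c·Cp_c·(T_c,out − T_c,in)
ṁ_c = 17152 / [4.18 × (81.0 − 44.5)] = 112.42 kg/h

ṁ_c = 112 kg/h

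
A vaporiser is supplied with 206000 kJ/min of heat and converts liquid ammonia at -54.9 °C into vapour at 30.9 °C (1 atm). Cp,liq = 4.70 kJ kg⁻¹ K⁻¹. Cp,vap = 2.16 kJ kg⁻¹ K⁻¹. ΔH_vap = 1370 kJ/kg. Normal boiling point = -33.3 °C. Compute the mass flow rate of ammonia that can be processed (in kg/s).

ṁ = 2.13 kg/s

Δh = 4.70×(-33.3−-54.9) + 1370 + 2.16×(30.9−-33.3) = 1610.2 kJ/kg
Q = 206000 kJ/min = 3433.3 kJ/s = 3433.3 kJ/s
ṁ = Q/Δh = 3433.3 / 1610.2 = 2.1323 kg/s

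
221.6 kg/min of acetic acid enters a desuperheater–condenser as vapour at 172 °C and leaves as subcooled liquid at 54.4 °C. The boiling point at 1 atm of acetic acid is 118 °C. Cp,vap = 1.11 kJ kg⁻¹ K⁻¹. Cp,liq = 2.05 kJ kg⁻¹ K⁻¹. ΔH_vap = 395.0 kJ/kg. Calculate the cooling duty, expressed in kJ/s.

vapour 172→118 °C: -59.94 kJ/kg
condensation at 118 °C: -395 kJ/kg
liquid 118→54.4 °C: -130.38 kJ/kg
Δh = -59.94 + -395 + -130.38 = -585.32 kJ/kg
Q = ṁ·Δh = 221.6 kg/min × -585.32 kJ/kg = -129710 kJ/min
|Q| = 2161.8 kW

Q_c = 2160 kJ/s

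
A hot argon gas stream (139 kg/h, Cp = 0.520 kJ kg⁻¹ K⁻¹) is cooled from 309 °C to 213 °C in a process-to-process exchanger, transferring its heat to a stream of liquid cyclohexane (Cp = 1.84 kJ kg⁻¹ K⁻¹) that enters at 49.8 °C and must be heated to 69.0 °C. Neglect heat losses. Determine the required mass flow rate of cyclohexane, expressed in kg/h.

Heat released by hot stream: Q = 139 × 0.520 × (309 − 213) = 6938.9 kJ/h
Energy balance on cold side (adiabatic exchanger): Q = ṁ_c·Cp_c·(T_c,out − T_c,in)
ṁ_c = 6938.9 / [1.84 × (69.0 − 49.8)] = 196.41 kg/h

ṁ_c = 196 kg/h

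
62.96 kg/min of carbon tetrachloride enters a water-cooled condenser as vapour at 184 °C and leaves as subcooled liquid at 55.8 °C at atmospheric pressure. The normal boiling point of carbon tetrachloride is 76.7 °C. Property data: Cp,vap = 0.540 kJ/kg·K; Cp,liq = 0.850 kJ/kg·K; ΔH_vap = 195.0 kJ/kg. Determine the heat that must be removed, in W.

vapour 184→76.7 °C: -57.942 kJ/kg
condensation at 76.7 °C: -195 kJ/kg
liquid 76.7→55.8 °C: -17.765 kJ/kg
Δh = -57.942 + -195 + -17.765 = -270.71 kJ/kg
Q = ṁ·Δh = 62.96 kg/min × -270.71 kJ/kg = -17044 kJ/min
|Q| = 284.06 kW = 284060 W

Q_c = 284000 W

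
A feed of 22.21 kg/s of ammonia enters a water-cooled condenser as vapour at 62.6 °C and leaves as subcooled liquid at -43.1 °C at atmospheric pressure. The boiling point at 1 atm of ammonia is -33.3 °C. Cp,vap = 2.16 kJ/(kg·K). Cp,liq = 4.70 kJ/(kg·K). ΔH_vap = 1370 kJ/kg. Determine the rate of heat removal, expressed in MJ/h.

Q_c = 130000 MJ/h

vapour 62.6→-33.3 °C: -207.14 kJ/kg
condensation at -33.3 °C: -1370 kJ/kg
liquid -33.3→-43.1 °C: -46.06 kJ/kg
Δh = -207.14 + -1370 + -46.06 = -1623.2 kJ/kg
Q = ṁ·Δh = 22.21 kg/s × -1623.2 kJ/kg = -36051 kJ/s
|Q| = 36051 kW = 129780 MJ/h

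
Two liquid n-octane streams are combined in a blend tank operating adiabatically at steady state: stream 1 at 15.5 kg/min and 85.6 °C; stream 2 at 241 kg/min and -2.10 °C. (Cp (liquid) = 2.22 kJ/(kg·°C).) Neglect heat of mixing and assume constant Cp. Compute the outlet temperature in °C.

T_out = 3.20 °C

No heat crosses the boundary, so H_out = H_in.
T_out = Σ ṁᵢCp,ᵢTᵢ / Σ ṁᵢCp,ᵢ
      = 1822 / 569.43 = 3.1996 °C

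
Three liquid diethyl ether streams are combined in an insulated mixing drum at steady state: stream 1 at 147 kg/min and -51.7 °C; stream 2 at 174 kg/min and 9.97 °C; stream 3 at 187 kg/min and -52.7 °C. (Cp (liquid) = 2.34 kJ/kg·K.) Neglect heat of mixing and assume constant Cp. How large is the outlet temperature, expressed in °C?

T_out = -30.9 °C

Energy balance with Q = 0: Σ ṁᵢCp,ᵢ(T_out − Tᵢ) = 0
Σ ṁᵢCp,ᵢTᵢ = 147×2.34×-51.7 + 174×2.34×9.97 + 187×2.34×-52.7 = -36785
Σ ṁᵢCp,ᵢ = 147×2.34 + 174×2.34 + 187×2.34 = 1188.7
T_out = -36785 / 1188.7 = -30.945 °C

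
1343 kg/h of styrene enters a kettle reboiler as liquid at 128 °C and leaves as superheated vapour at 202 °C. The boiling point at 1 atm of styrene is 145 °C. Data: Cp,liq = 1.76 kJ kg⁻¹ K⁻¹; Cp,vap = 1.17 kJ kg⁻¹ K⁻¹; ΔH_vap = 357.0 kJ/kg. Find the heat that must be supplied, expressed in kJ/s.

liquid 128→145 °C: 29.92 kJ/kg
vaporisation at 145 °C: 357 kJ/kg
vapour 145→202 °C: 66.69 kJ/kg
Δh = 29.92 + 357 + 66.69 = 453.61 kJ/kg
Q = ṁ·Δh = 1343 kg/h × 453.61 kJ/kg = 609200 kJ/h
|Q| = 169.22 kW

Q = 169 kJ/s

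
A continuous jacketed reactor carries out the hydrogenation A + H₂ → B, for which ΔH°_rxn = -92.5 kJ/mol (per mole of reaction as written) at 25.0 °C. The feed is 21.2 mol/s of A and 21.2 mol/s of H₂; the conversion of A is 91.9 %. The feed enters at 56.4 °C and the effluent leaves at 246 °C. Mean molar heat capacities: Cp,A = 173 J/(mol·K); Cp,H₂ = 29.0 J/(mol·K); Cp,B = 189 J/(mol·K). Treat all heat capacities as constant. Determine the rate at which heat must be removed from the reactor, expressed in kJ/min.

Q_out = 62800 kJ/min

Extent of reaction ξ = 0.919 × 21.2 = 19.483 mol/s
Reaction term: ξ·ΔH°_rxn = 19.483 × -92.5 = -1802.2 kJ/s
Sensible, feed 56.4→25 °C: -134.47 kJ/s
Outlet flows (mol/s): A 1.7172, H₂ 1.7172, B 19.483
Sensible, products 25→246 °C: 890.44 kJ/s
Q = ΔH = -1046.2 kJ/s = -1046.2 kW
Heat removed = 62771 kJ/min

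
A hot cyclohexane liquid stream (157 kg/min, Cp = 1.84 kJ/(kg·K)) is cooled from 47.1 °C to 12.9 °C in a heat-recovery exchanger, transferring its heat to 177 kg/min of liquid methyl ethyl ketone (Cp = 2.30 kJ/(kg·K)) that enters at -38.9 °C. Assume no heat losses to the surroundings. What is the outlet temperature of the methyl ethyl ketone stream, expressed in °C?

Heat released by hot stream: Q = 157 × 1.84 × (47.1 − 12.9) = 9879.7 kJ/min
Energy balance on cold side (adiabatic exchanger): Q = ṁ_c·Cp_c·(T_c,out − T_c,in)
T_c,out = -38.9 + 9879.7/(177 × 2.30) = -14.632 °C

T_c,out = -14.6 °C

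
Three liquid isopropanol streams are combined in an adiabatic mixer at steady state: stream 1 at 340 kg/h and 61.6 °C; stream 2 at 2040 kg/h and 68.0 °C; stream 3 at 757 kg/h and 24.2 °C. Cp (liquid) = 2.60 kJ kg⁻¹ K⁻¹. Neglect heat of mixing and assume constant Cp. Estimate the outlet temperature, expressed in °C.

T_out = 56.7 °C

Energy balance with Q = 0: Σ ṁᵢCp,ᵢ(T_out − Tᵢ) = 0
Σ ṁᵢCp,ᵢTᵢ = 340×2.60×61.6 + 2040×2.60×68.0 + 757×2.60×24.2 = 462760
Σ ṁᵢCp,ᵢ = 340×2.60 + 2040×2.60 + 757×2.60 = 8156.2
T_out = 462760 / 8156.2 = 56.737 °C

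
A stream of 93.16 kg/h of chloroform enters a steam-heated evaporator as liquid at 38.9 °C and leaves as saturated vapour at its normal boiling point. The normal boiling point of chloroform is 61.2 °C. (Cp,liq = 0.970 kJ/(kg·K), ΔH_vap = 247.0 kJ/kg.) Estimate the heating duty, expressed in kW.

liquid 38.9→61.2 °C: 21.631 kJ/kg
vaporisation at 61.2 °C: 247 kJ/kg
Δh = 21.631 + 247 = 268.63 kJ/kg
Q = ṁ·Δh = 93.16 kg/h × 268.63 kJ/kg = 25026 kJ/h
|Q| = 6.9516 kW

Q = 6.95 kW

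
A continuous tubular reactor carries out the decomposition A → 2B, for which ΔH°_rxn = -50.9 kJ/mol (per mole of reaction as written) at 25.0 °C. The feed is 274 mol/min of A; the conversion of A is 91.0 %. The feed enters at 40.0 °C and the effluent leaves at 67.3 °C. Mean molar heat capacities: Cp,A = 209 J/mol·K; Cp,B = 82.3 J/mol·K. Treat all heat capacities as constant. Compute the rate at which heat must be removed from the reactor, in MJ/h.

Q_out = 696 MJ/h

Extent of reaction ξ = 0.910 × 274 = 249.34 mol/min
Reaction term: ξ·ΔH°_rxn = 249.34 × -50.9 = -12691 kJ/min
Sensible, feed 40.0→25 °C: -858.99 kJ/min
Outlet flows (mol/min): A 24.66, B 498.68
Sensible, products 25→67.3 °C: 1954.1 kJ/min
Q = ΔH = -11596 kJ/min = -193.27 kW
Heat removed = 695.78 MJ/h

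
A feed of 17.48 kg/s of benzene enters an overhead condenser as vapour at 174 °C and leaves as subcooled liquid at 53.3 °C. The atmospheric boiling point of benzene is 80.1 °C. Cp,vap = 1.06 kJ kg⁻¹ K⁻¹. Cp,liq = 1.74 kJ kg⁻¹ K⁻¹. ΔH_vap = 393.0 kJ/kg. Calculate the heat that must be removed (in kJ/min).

Q_c = 565000 kJ/min

vapour 174→80.1 °C: -99.534 kJ/kg
condensation at 80.1 °C: -393 kJ/kg
liquid 80.1→53.3 °C: -46.632 kJ/kg
Δh = -99.534 + -393 + -46.632 = -539.17 kJ/kg
Q = ṁ·Δh = 17.48 kg/s × -539.17 kJ/kg = -9424.6 kJ/s
|Q| = 9424.6 kW = 565480 kJ/min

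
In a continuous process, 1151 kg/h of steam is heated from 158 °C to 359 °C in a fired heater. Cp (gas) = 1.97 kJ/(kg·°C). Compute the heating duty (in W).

Q = ṁ·Cp·ΔT = 1151 × 1.97 × (359 − 158) = 455760 kJ/h
Converting: 455760 / 3600 s = 126.6 kW
Heating duty = 126600 W

Q = 127000 W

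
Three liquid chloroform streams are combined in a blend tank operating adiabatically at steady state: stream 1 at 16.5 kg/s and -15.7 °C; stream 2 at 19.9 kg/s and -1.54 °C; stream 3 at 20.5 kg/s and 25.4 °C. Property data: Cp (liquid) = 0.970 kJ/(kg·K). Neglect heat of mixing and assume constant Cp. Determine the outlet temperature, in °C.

Adiabatic, steady state ⇒ Σ ṁᵢCp,ᵢ(T_out − Tᵢ) = 0
Σ ṁᵢCp,ᵢTᵢ = 16.5×0.970×-15.7 + 19.9×0.970×-1.54 + 20.5×0.970×25.4 = 224.07
Σ ṁᵢCp,ᵢ = 16.5×0.970 + 19.9×0.970 + 20.5×0.970 = 55.193
T_out = 224.07 / 55.193 = 4.0598 °C

T_out = 4.06 °C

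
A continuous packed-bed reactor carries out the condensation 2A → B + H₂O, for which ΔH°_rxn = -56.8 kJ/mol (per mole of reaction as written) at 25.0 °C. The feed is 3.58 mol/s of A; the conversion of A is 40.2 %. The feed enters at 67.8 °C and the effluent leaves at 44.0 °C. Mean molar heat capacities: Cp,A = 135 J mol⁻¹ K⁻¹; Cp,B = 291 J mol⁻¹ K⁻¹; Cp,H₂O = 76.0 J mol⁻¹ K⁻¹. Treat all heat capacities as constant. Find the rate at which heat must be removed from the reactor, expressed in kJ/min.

Q_out = 3060 kJ/min

Extent of reaction ξ = 0.402 × 3.58 / 2 = 0.71958 mol/s
Reaction term: ξ·ΔH°_rxn = 0.71958 × -56.8 = -40.872 kJ/s
Sensible, feed 67.8→25 °C: -20.685 kJ/s
Outlet flows (mol/s): A 2.1408, B 0.71958, H₂O 0.71958
Sensible, products 25→44.0 °C: 10.509 kJ/s
Q = ΔH = -51.048 kJ/s = -51.048 kW
Heat removed = 3062.9 kJ/min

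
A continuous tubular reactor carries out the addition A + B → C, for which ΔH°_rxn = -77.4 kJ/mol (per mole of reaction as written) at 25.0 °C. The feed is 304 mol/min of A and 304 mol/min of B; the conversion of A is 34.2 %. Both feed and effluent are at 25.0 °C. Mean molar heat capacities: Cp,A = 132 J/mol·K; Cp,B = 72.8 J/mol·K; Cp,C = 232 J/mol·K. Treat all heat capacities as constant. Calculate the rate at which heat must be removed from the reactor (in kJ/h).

Extent of reaction ξ = 0.342 × 304 = 103.97 mol/min
Reaction term: ξ·ΔH°_rxn = 103.97 × -77.4 = -8047.1 kJ/min
Q = ΔH = -8047.1 kJ/min = -134.12 kW
Heat removed = 482830 kJ/h

Q_out = 483000 kJ/h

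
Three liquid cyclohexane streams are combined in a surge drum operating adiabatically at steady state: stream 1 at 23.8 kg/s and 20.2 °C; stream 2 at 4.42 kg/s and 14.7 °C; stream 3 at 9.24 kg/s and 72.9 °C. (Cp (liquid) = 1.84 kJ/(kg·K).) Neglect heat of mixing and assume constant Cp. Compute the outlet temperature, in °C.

Energy balance with Q = 0: Σ ṁᵢCp,ᵢ(T_out − Tᵢ) = 0
Σ ṁᵢCp,ᵢTᵢ = 23.8×1.84×20.2 + 4.42×1.84×14.7 + 9.24×1.84×72.9 = 2243.6
Σ ṁᵢCp,ᵢ = 23.8×1.84 + 4.42×1.84 + 9.24×1.84 = 68.926
T_out = 2243.6 / 68.926 = 32.55 °C

T_out = 32.6 °C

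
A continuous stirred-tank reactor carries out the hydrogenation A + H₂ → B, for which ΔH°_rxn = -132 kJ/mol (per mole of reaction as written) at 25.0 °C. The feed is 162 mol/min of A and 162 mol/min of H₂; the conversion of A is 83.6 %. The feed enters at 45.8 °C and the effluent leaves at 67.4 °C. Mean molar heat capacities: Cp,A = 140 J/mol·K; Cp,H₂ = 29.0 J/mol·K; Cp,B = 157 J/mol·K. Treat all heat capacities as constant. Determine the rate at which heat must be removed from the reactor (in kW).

Q_out = 289 kW

Extent of reaction ξ = 0.836 × 162 = 135.43 mol/min
Reaction term: ξ·ΔH°_rxn = 135.43 × -132 = -17877 kJ/min
Sensible, feed 45.8→25 °C: -569.46 kJ/min
Outlet flows (mol/min): A 26.568, H₂ 26.568, B 135.43
Sensible, products 25→67.4 °C: 1091.9 kJ/min
Q = ΔH = -17355 kJ/min = -289.24 kW
Heat removed = 289.24 kW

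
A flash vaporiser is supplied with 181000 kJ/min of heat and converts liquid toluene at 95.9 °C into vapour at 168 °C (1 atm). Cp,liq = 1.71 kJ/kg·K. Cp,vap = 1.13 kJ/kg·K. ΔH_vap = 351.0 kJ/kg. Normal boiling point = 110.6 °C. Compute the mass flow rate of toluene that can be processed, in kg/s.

ṁ = 6.84 kg/s

Δh = 1.71×(110.6−95.9) + 351.0 + 1.13×(168−110.6) = 441 kJ/kg
Q = 181000 kJ/min = 3016.7 kJ/s = 3016.7 kJ/s
ṁ = Q/Δh = 3016.7 / 441 = 6.8405 kg/s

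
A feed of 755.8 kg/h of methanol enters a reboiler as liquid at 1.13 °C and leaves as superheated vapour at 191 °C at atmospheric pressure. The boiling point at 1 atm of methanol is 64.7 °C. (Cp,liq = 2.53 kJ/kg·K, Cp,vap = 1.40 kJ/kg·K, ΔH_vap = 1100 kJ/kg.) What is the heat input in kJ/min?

liquid 1.13→64.7 °C: 160.83 kJ/kg
vaporisation at 64.7 °C: 1100 kJ/kg
vapour 64.7→191 °C: 176.82 kJ/kg
Δh = 160.83 + 1100 + 176.82 = 1437.7 kJ/kg
Q = ṁ·Δh = 755.8 kg/h × 1437.7 kJ/kg = 1.0866e+06 kJ/h
|Q| = 301.83 kW = 18110 kJ/min

Q = 18100 kJ/min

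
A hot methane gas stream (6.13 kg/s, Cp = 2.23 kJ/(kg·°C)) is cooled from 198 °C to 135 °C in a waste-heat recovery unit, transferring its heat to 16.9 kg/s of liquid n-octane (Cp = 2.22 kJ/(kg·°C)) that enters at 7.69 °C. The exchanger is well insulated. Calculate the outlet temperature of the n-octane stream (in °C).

T_c,out = 30.6 °C

Heat released by hot stream: Q = 6.13 × 2.23 × (198 − 135) = 861.2 kJ/s
Energy balance on cold side (adiabatic exchanger): Q = ṁ_c·Cp_c·(T_c,out − T_c,in)
T_c,out = 7.69 + 861.2/(16.9 × 2.22) = 30.644 °C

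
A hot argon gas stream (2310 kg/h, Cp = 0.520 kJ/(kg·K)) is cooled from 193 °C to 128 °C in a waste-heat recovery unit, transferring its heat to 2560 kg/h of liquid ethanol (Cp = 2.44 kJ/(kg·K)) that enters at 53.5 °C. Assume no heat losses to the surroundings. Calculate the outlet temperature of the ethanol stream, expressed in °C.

T_c,out = 66.0 °C

Heat released by hot stream: Q = 2310 × 0.520 × (193 − 128) = 78078 kJ/h
Energy balance on cold side (adiabatic exchanger): Q = ṁ_c·Cp_c·(T_c,out − T_c,in)
T_c,out = 53.5 + 78078/(2560 × 2.44) = 66 °C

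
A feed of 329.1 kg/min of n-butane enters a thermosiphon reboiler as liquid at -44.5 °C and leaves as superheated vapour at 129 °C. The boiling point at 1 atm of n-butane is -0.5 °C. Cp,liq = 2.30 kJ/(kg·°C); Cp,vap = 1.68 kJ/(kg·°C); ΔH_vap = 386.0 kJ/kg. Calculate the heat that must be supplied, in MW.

Q = 3.87 MW

liquid -44.5→-0.5 °C: 101.2 kJ/kg
vaporisation at -0.5 °C: 386 kJ/kg
vapour -0.5→129 °C: 217.56 kJ/kg
Δh = 101.2 + 386 + 217.56 = 704.76 kJ/kg
Q = ṁ·Δh = 329.1 kg/min × 704.76 kJ/kg = 231940 kJ/min
|Q| = 3865.6 kW = 3.8656 MW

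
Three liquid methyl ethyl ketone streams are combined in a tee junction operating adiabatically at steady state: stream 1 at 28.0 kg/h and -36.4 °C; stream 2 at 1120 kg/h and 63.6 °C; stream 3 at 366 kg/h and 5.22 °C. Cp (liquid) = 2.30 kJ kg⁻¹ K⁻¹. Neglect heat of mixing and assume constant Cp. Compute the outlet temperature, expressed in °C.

T_out = 47.6 °C

Adiabatic, steady state ⇒ Σ ṁᵢCp,ᵢ(T_out − Tᵢ) = 0
T_out = Σ ṁᵢCp,ᵢTᵢ / Σ ṁᵢCp,ᵢ
      = 165880 / 3482.2 = 47.638 °C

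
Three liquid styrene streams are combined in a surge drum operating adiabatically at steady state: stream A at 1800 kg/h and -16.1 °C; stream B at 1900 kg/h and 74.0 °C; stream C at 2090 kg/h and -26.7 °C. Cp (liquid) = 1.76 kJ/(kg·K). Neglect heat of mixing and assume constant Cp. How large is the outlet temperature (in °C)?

T_out = 9.64 °C

Adiabatic, steady state ⇒ Σ ṁᵢCp,ᵢ(T_out − Tᵢ) = 0
T_out = Σ ṁᵢCp,ᵢTᵢ / Σ ṁᵢCp,ᵢ
      = 98238 / 10190 = 9.6402 °C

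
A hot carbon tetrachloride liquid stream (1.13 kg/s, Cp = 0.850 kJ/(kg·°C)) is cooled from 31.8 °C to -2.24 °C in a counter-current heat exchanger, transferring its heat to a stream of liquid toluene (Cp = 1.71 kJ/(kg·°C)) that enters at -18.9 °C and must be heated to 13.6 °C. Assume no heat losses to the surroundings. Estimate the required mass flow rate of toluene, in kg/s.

ṁ_c = 0.588 kg/s

Heat released by hot stream: Q = 1.13 × 0.850 × (31.8 − -2.24) = 32.695 kJ/s
Energy balance on cold side (adiabatic exchanger): Q = ṁ_c·Cp_c·(T_c,out − T_c,in)
ṁ_c = 32.695 / [1.71 × (13.6 − -18.9)] = 0.58831 kg/s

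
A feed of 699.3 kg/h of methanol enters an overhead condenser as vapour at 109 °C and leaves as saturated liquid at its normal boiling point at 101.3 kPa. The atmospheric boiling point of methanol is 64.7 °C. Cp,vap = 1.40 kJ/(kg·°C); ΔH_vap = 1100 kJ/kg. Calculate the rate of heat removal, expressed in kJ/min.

Q_c = 13500 kJ/min

vapour 109→64.7 °C: -62.02 kJ/kg
condensation at 64.7 °C: -1100 kJ/kg
Δh = -62.02 + -1100 = -1162 kJ/kg
Q = ṁ·Δh = 699.3 kg/h × -1162 kJ/kg = -812600 kJ/h
|Q| = 225.72 kW = 13543 kJ/min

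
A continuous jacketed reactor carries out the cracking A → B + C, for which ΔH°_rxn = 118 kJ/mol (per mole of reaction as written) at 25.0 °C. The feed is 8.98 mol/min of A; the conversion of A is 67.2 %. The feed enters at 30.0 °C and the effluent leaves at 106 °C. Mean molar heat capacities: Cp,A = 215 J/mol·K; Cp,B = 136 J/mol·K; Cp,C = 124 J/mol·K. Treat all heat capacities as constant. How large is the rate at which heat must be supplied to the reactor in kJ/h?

Extent of reaction ξ = 0.672 × 8.98 = 6.0346 mol/min
Reaction term: ξ·ΔH°_rxn = 6.0346 × 118 = 712.08 kJ/min
Sensible, feed 30.0→25 °C: -9.6535 kJ/min
Outlet flows (mol/min): A 2.9454, B 6.0346, C 6.0346
Sensible, products 25→106 °C: 178.38 kJ/min
Q = ΔH = 880.81 kJ/min = 14.68 kW
Heat supplied = 52848 kJ/h

Q_in = 52800 kJ/h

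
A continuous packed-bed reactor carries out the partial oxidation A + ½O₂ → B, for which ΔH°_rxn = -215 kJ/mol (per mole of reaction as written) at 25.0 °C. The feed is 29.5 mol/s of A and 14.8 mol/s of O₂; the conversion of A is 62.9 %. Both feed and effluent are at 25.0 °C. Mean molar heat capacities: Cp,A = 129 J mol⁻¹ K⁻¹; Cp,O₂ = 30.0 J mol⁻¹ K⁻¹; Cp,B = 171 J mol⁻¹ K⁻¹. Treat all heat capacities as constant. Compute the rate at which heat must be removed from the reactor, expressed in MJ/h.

Extent of reaction ξ = 0.629 × 29.5 = 18.555 mol/s
Reaction term: ξ·ΔH°_rxn = 18.555 × -215 = -3989.4 kJ/s
Q = ΔH = -3989.4 kJ/s = -3989.4 kW
Heat removed = 14362 MJ/h

Q_out = 14400 MJ/h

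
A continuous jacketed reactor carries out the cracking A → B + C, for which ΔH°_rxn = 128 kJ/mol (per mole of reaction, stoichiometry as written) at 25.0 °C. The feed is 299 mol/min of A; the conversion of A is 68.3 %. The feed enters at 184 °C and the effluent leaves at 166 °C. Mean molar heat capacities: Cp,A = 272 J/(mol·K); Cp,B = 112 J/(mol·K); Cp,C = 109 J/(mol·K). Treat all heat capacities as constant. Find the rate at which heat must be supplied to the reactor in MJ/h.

Extent of reaction ξ = 0.683 × 299 = 204.22 mol/min
Reaction term: ξ·ΔH°_rxn = 204.22 × 128 = 26140 kJ/min
Sensible, feed 184→25 °C: -12931 kJ/min
Outlet flows (mol/min): A 94.783, B 204.22, C 204.22
Sensible, products 25→166 °C: 9998.7 kJ/min
Q = ΔH = 23207 kJ/min = 386.79 kW
Heat supplied = 1392.4 MJ/h

Q_in = 1390 MJ/h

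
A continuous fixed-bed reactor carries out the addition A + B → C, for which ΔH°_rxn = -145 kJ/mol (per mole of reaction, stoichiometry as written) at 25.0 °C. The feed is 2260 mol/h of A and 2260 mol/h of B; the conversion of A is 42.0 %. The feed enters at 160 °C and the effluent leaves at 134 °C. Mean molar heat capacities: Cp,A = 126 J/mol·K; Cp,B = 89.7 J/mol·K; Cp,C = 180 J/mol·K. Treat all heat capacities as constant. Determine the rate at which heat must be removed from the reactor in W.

Q_out = 42800 W

Extent of reaction ξ = 0.420 × 2260 = 949.2 mol/h
Reaction term: ξ·ΔH°_rxn = 949.2 × -145 = -137630 kJ/h
Sensible, feed 160→25 °C: -65810 kJ/h
Outlet flows (mol/h): A 1310.8, B 1310.8, C 949.2
Sensible, products 25→134 °C: 49442 kJ/h
Q = ΔH = -154000 kJ/h = -42.778 kW
Heat removed = 42778 W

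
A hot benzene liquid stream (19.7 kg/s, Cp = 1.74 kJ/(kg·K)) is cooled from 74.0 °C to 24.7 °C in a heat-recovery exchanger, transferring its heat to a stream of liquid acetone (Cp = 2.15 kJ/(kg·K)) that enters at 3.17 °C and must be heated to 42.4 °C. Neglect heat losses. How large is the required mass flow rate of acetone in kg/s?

Heat released by hot stream: Q = 19.7 × 1.74 × (74.0 − 24.7) = 1689.9 kJ/s
Energy balance on cold side (adiabatic exchanger): Q = ṁ_c·Cp_c·(T_c,out − T_c,in)
ṁ_c = 1689.9 / [2.15 × (42.4 − 3.17)] = 20.036 kg/s

ṁ_c = 20.0 kg/s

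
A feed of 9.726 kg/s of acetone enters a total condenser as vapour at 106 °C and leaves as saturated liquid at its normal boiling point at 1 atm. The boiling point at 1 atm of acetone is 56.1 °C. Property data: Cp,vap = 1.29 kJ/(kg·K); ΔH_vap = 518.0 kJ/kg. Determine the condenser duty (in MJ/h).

vapour 106→56.1 °C: -64.371 kJ/kg
condensation at 56.1 °C: -518 kJ/kg
Δh = -64.371 + -518 = -582.37 kJ/kg
Q = ṁ·Δh = 9.726 kg/s × -582.37 kJ/kg = -5664.1 kJ/s
|Q| = 5664.1 kW = 20391 MJ/h

Q_c = 20400 MJ/h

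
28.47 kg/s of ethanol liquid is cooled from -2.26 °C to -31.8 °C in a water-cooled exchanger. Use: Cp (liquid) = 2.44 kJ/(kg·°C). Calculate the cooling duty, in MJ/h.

Q_c = 7390 MJ/h

Q = ṁ·Cp·ΔT = 28.47 × 2.44 × (-31.8 − -2.26) = -2052 kJ/s
Cooling duty = 7387.4 MJ/h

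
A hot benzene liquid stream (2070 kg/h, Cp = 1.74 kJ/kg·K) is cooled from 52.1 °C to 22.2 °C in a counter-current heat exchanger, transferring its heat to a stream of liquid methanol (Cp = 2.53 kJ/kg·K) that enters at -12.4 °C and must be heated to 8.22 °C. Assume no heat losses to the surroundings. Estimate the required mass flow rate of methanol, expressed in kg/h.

ṁ_c = 2060 kg/h

Heat released by hot stream: Q = 2070 × 1.74 × (52.1 − 22.2) = 107690 kJ/h
Energy balance on cold side (adiabatic exchanger): Q = ṁ_c·Cp_c·(T_c,out − T_c,in)
ṁ_c = 107690 / [2.53 × (8.22 − -12.4)] = 2064.3 kg/h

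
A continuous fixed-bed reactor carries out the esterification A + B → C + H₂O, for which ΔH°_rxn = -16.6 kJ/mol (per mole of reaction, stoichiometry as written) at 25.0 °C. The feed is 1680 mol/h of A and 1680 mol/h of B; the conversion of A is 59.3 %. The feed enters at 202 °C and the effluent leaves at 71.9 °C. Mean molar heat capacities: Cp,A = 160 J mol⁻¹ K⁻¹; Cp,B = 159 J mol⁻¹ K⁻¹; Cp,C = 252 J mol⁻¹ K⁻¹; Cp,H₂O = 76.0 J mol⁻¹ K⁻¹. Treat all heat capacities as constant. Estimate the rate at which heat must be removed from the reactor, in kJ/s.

Extent of reaction ξ = 0.593 × 1680 = 996.24 mol/h
Reaction term: ξ·ΔH°_rxn = 996.24 × -16.6 = -16538 kJ/h
Sensible, feed 202→25 °C: -94858 kJ/h
Outlet flows (mol/h): A 683.76, B 683.76, C 996.24, H₂O 996.24
Sensible, products 25→71.9 °C: 25555 kJ/h
Q = ΔH = -85840 kJ/h = -23.845 kW
Heat removed = 23.845 kJ/s

Q_out = 23.8 kJ/s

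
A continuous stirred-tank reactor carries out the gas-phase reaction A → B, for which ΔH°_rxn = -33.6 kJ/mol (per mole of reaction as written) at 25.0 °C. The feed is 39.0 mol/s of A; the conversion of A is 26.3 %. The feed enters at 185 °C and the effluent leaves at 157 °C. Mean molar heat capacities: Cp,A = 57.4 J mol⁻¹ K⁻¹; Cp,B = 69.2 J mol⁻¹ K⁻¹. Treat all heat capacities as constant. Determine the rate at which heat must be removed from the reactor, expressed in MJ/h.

Q_out = 1410 MJ/h

Extent of reaction ξ = 0.263 × 39.0 = 10.257 mol/s
Reaction term: ξ·ΔH°_rxn = 10.257 × -33.6 = -344.64 kJ/s
Sensible, feed 185→25 °C: -358.18 kJ/s
Outlet flows (mol/s): A 28.743, B 10.257
Sensible, products 25→157 °C: 311.47 kJ/s
Q = ΔH = -391.34 kJ/s = -391.34 kW
Heat removed = 1408.8 MJ/h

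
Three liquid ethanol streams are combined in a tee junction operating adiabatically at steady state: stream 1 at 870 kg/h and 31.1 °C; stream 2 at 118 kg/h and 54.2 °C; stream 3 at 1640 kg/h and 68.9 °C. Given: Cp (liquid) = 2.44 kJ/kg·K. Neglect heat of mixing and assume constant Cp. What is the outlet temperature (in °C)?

Energy balance with Q = 0: Σ ṁᵢCp,ᵢ(T_out − Tᵢ) = 0
Σ ṁᵢCp,ᵢTᵢ = 870×2.44×31.1 + 118×2.44×54.2 + 1640×2.44×68.9 = 357330
Σ ṁᵢCp,ᵢ = 870×2.44 + 118×2.44 + 1640×2.44 = 6412.3
T_out = 357330 / 6412.3 = 55.726 °C

T_out = 55.7 °C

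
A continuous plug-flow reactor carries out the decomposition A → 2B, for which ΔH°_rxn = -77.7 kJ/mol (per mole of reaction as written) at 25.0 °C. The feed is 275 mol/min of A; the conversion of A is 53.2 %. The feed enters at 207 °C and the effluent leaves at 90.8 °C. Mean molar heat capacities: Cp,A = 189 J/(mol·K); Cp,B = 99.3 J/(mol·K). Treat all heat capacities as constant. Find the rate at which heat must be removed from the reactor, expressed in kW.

Q_out = 289 kW

Extent of reaction ξ = 0.532 × 275 = 146.3 mol/min
Reaction term: ξ·ΔH°_rxn = 146.3 × -77.7 = -11368 kJ/min
Sensible, feed 207→25 °C: -9459.5 kJ/min
Outlet flows (mol/min): A 128.7, B 292.6
Sensible, products 25→90.8 °C: 3512.4 kJ/min
Q = ΔH = -17315 kJ/min = -288.58 kW
Heat removed = 288.58 kW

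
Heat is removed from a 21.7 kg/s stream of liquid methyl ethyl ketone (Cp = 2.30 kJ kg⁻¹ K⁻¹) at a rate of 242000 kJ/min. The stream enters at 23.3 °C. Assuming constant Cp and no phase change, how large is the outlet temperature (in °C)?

Q = 242000 kJ/min = 4033.3 kJ/s
ΔT = Q/(ṁ·Cp) = 4033.3/(21.7×2.30) = 80.812 K
T_out = 23.3 − 80.812 = -57.512 °C

T_out = -57.5 °C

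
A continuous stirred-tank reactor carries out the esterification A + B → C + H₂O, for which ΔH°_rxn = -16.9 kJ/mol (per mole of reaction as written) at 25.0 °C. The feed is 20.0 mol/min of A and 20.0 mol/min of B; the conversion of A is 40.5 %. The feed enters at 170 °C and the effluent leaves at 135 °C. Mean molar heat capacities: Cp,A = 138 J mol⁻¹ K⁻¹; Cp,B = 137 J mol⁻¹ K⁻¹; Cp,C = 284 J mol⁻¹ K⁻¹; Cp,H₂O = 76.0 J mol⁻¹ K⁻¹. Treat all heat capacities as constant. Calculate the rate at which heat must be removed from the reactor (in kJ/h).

Extent of reaction ξ = 0.405 × 20.0 = 8.1 mol/min
Reaction term: ξ·ΔH°_rxn = 8.1 × -16.9 = -136.89 kJ/min
Sensible, feed 170→25 °C: -797.5 kJ/min
Outlet flows (mol/min): A 11.9, B 11.9, C 8.1, H₂O 8.1
Sensible, products 25→135 °C: 680.74 kJ/min
Q = ΔH = -253.65 kJ/min = -4.2276 kW
Heat removed = 15219 kJ/h

Q_out = 15200 kJ/h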